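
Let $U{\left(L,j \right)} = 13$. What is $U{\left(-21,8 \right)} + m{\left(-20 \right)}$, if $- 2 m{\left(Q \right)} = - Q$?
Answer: $3$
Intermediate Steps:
$m{\left(Q \right)} = \frac{Q}{2}$ ($m{\left(Q \right)} = - \frac{\left(-1\right) Q}{2} = \frac{Q}{2}$)
$U{\left(-21,8 \right)} + m{\left(-20 \right)} = 13 + \frac{1}{2} \left(-20\right) = 13 - 10 = 3$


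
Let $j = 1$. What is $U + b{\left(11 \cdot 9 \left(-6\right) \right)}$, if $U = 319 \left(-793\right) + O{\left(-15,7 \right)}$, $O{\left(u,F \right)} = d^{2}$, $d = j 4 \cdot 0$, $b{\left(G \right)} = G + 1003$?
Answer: $-252558$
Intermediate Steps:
$b{\left(G \right)} = 1003 + G$
$d = 0$ ($d = 1 \cdot 4 \cdot 0 = 4 \cdot 0 = 0$)
$O{\left(u,F \right)} = 0$ ($O{\left(u,F \right)} = 0^{2} = 0$)
$U = -252967$ ($U = 319 \left(-793\right) + 0 = -252967 + 0 = -252967$)
$U + b{\left(11 \cdot 9 \left(-6\right) \right)} = -252967 + \left(1003 + 11 \cdot 9 \left(-6\right)\right) = -252967 + \left(1003 + 99 \left(-6\right)\right) = -252967 + \left(1003 - 594\right) = -252967 + 409 = -252558$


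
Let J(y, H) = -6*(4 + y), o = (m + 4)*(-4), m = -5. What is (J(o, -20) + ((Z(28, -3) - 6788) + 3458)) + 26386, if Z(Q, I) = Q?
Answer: 23036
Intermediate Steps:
o = 4 (o = (-5 + 4)*(-4) = -1*(-4) = 4)
J(y, H) = -24 - 6*y
(J(o, -20) + ((Z(28, -3) - 6788) + 3458)) + 26386 = ((-24 - 6*4) + ((28 - 6788) + 3458)) + 26386 = ((-24 - 24) + (-6760 + 3458)) + 26386 = (-48 - 3302) + 26386 = -3350 + 26386 = 23036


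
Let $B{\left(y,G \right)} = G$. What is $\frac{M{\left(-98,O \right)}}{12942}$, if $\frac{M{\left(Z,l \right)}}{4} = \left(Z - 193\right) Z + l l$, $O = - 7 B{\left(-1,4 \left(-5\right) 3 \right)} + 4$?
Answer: $\frac{416588}{6471} \approx 64.378$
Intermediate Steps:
$O = 424$ ($O = - 7 \cdot 4 \left(-5\right) 3 + 4 = - 7 \left(\left(-20\right) 3\right) + 4 = \left(-7\right) \left(-60\right) + 4 = 420 + 4 = 424$)
$M{\left(Z,l \right)} = 4 l^{2} + 4 Z \left(-193 + Z\right)$ ($M{\left(Z,l \right)} = 4 \left(\left(Z - 193\right) Z + l l\right) = 4 \left(\left(-193 + Z\right) Z + l^{2}\right) = 4 \left(Z \left(-193 + Z\right) + l^{2}\right) = 4 \left(l^{2} + Z \left(-193 + Z\right)\right) = 4 l^{2} + 4 Z \left(-193 + Z\right)$)
$\frac{M{\left(-98,O \right)}}{12942} = \frac{\left(-772\right) \left(-98\right) + 4 \left(-98\right)^{2} + 4 \cdot 424^{2}}{12942} = \left(75656 + 4 \cdot 9604 + 4 \cdot 179776\right) \frac{1}{12942} = \left(75656 + 38416 + 719104\right) \frac{1}{12942} = 833176 \cdot \frac{1}{12942} = \frac{416588}{6471}$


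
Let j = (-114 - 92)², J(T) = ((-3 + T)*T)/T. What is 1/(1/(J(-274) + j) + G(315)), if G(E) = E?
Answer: 42159/13280086 ≈ 0.0031746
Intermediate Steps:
J(T) = -3 + T (J(T) = (T*(-3 + T))/T = -3 + T)
j = 42436 (j = (-206)² = 42436)
1/(1/(J(-274) + j) + G(315)) = 1/(1/((-3 - 274) + 42436) + 315) = 1/(1/(-277 + 42436) + 315) = 1/(1/42159 + 315) = 1/(13280086/42159) = 42159/13280086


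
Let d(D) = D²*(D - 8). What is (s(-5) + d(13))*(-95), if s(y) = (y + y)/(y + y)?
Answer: -80370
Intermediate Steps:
s(y) = 1 (s(y) = (2*y)/((2*y)) = (2*y)*(1/(2*y)) = 1)
d(D) = D²*(-8 + D)
(s(-5) + d(13))*(-95) = (1 + 13²*(-8 + 13))*(-95) = (1 + 169*5)*(-95) = (1 + 845)*(-95) = 846*(-95) = -80370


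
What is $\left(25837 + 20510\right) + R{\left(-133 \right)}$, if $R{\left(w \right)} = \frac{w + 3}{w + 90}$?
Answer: $\frac{1993051}{43} \approx 46350.0$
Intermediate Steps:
$R{\left(w \right)} = \frac{3 + w}{90 + w}$
$\left(25837 + 20510\right) + R{\left(-133 \right)} = \left(25837 + 20510\right) + \frac{3 - 133}{90 - 133} = 46347 + \frac{1}{-43} \left(-130\right) = 46347 - - \frac{130}{43} = 46347 + \frac{130}{43} = \frac{1993051}{43}$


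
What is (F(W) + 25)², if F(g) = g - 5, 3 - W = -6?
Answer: 841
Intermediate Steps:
W = 9 (W = 3 - 1*(-6) = 3 + 6 = 9)
F(g) = -5 + g
(F(W) + 25)² = ((-5 + 9) + 25)² = (4 + 25)² = 29² = 841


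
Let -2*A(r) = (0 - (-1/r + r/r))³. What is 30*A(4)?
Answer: 405/64 ≈ 6.3281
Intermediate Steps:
A(r) = -(-1 + 1/r)³/2 (A(r) = -(0 - (-1/r + r/r))³/2 = -(0 - (-1/r + 1))³/2 = -(0 - (1 - 1/r))³/2 = -(0 + (-1 + 1/r))³/2 = -(-1 + 1/r)³/2)
30*A(4) = 30*((½)*(-1 + 4)³/4³) = 30*((½)*(1/64)*3³) = 30*((½)*(1/64)*27) = 30*(27/128) = 405/64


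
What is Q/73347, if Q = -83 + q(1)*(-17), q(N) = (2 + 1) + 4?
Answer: -202/73347 ≈ -0.0027540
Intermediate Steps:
q(N) = 7 (q(N) = 3 + 4 = 7)
Q = -202 (Q = -83 + 7*(-17) = -83 - 119 = -202)
Q/73347 = -202/73347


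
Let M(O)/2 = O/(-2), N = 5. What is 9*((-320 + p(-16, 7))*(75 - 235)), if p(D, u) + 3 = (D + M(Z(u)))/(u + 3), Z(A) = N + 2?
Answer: 468432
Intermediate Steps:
Z(A) = 7 (Z(A) = 5 + 2 = 7)
M(O) = -O (M(O) = 2*(O/(-2)) = 2*(O*(-1/2)) = 2*(-O/2) = -O)
p(D, u) = -3 + (-7 + D)/(3 + u) (p(D, u) = -3 + (D - 1*7)/(u + 3) = -3 + (D - 7)/(3 + u) = -3 + (-7 + D)/(3 + u))
9*((-320 + p(-16, 7))*(75 - 235)) = 9*((-320 + (-16 - 16 - 3*7)/(3 + 7))*(75 - 235)) = 9*((-320 + (-16 - 16 - 21)/10)*(-160)) = 9*((-320 + (1/10)*(-53))*(-160)) = 9*((-320 - 53/10)*(-160)) = 9*(-3253/10*(-160)) = 9*52048 = 468432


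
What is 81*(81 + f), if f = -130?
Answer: -3969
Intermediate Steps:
81*(81 + f) = 81*(81 - 130) = 81*(-49) = -3969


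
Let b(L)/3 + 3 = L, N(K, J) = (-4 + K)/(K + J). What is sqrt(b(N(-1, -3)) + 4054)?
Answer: sqrt(16195)/2 ≈ 63.630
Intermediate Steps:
N(K, J) = (-4 + K)/(J + K)
b(L) = -9 + 3*L
sqrt(b(N(-1, -3)) + 4054) = sqrt((-9 + 3*((-4 - 1)/(-3 - 1))) + 4054) = sqrt((-9 + 3*(-5/(-4))) + 4054) = sqrt((-9 + 3*(-1/4*(-5))) + 4054) = sqrt((-9 + 3*(5/4)) + 4054) = sqrt((-9 + 15/4) + 4054) = sqrt(-21/4 + 4054) = sqrt(16195/4) = sqrt(16195)/2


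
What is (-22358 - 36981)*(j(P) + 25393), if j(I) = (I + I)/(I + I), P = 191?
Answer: -1506854566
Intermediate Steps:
j(I) = 1 (j(I) = (2*I)/((2*I)) = (2*I)*(1/(2*I)) = 1)
(-22358 - 36981)*(j(P) + 25393) = (-22358 - 36981)*(1 + 25393) = -59339*25394 = -1506854566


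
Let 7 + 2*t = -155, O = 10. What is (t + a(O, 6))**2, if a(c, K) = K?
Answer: 5625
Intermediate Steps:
t = -81 (t = -7/2 + (1/2)*(-155) = -7/2 - 155/2 = -81)
(t + a(O, 6))**2 = (-81 + 6)**2 = (-75)**2 = 5625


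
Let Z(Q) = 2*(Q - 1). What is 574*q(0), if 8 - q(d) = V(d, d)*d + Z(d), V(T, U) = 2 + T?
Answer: 5740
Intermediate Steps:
Z(Q) = -2 + 2*Q (Z(Q) = 2*(-1 + Q) = -2 + 2*Q)
q(d) = 10 - 2*d - d*(2 + d) (q(d) = 8 - ((2 + d)*d + (-2 + 2*d)) = 8 - (d*(2 + d) + (-2 + 2*d)) = 8 - (-2 + 2*d + d*(2 + d)) = 8 + (2 - 2*d - d*(2 + d)) = 10 - 2*d - d*(2 + d))
574*q(0) = 574*(10 - 1*0**2 - 4*0) = 574*(10 - 1*0 + 0) = 574*(10 + 0 + 0) = 574*10 = 5740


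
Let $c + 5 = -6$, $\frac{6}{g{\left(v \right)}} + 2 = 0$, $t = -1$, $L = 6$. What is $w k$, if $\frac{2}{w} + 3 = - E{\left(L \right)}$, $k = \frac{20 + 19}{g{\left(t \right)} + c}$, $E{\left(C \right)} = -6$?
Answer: $- \frac{13}{7} \approx -1.8571$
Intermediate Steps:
$g{\left(v \right)} = -3$ ($g{\left(v \right)} = \frac{6}{-2 + 0} = \frac{6}{-2} = 6 \left(- \frac{1}{2}\right) = -3$)
$c = -11$ ($c = -5 - 6 = -11$)
$k = - \frac{39}{14}$ ($k = \frac{20 + 19}{-3 - 11} = \frac{39}{-14} = 39 \left(- \frac{1}{14}\right) = - \frac{39}{14} \approx -2.7857$)
$w = \frac{2}{3}$ ($w = \frac{2}{-3 - -6} = \frac{2}{-3 + 6} = \frac{2}{3} \approx 0.66667$)
$w k = \frac{2}{3} \left(- \frac{39}{14}\right) = - \frac{13}{7}$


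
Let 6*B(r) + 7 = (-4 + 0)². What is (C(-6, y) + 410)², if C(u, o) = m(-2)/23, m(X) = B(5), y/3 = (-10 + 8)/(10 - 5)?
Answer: 355812769/2116 ≈ 1.6815e+5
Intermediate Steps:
y = -6/5 (y = 3*((-10 + 8)/(10 - 5)) = 3*(-2/5) = 3*(-2*⅕) = 3*(-⅖) = -6/5 ≈ -1.2000)
B(r) = 3/2 (B(r) = -7/6 + (-4 + 0)²/6 = -7/6 + (⅙)*(-4)² = -7/6 + (⅙)*16 = -7/6 + 8/3 = 3/2)
m(X) = 3/2
C(u, o) = 3/46 (C(u, o) = (3/2)/23 = (3/2)*(1/23) = 3/46)
(C(-6, y) + 410)² = (3/46 + 410)² = (18863/46)² = 355812769/2116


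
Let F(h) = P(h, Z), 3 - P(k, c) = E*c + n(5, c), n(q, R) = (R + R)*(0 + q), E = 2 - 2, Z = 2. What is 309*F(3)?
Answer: -5253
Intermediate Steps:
E = 0
n(q, R) = 2*R*q (n(q, R) = (2*R)*q = 2*R*q)
P(k, c) = 3 - 10*c (P(k, c) = 3 - (0*c + 2*c*5) = 3 - (0 + 10*c) = 3 - 10*c)
F(h) = -17 (F(h) = 3 - 10*2 = 3 - 20 = -17)
309*F(3) = 309*(-17) = -5253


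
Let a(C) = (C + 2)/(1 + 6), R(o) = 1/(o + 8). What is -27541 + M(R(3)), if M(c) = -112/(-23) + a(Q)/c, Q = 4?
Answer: -4431799/161 ≈ -27527.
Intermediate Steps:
R(o) = 1/(8 + o)
a(C) = 2/7 + C/7 (a(C) = (2 + C)/7 = (2 + C)*(⅐) = 2/7 + C/7)
M(c) = 112/23 + 6/(7*c) (M(c) = -112/(-23) + (2/7 + (⅐)*4)/c = -112*(-1/23) + (2/7 + 4/7)/c = 112/23 + 6/(7*c))
-27541 + M(R(3)) = -27541 + 2*(69 + 392/(8 + 3))/(161*(1/(8 + 3))) = -27541 + 2*(69 + 392/11)/(161*(1/11)) = -27541 + 2*(69 + 392*(1/11))/(161*(1/11)) = -27541 + (2/161)*11*(69 + 392/11) = -27541 + (2/161)*11*(1151/11) = -27541 + 2302/161 = -4431799/161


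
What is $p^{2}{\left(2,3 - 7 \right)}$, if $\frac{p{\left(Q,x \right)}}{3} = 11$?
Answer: $1089$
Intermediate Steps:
$p{\left(Q,x \right)} = 33$ ($p{\left(Q,x \right)} = 3 \cdot 11 = 33$)
$p^{2}{\left(2,3 - 7 \right)} = 33^{2} = 1089$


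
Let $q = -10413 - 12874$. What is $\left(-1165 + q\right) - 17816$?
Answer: $-42268$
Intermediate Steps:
$q = -23287$
$\left(-1165 + q\right) - 17816 = \left(-1165 - 23287\right) - 17816 = -24452 - 17816 = -42268$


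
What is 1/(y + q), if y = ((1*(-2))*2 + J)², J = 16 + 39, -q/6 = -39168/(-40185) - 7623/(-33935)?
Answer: 2754905/7145683707 ≈ 0.00038553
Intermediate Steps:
q = -19824198/2754905 (q = -6*(-39168/(-40185) - 7623/(-33935)) = -6*(-39168*(-1/40185) - 7623*(-1/33935)) = -6*(4352/4465 + 693/3085) = -6*3304033/2754905 = -19824198/2754905 ≈ -7.1960)
J = 55
y = 2601 (y = ((1*(-2))*2 + 55)² = (-2*2 + 55)² = (-4 + 55)² = 51² = 2601)
1/(y + q) = 1/(2601 - 19824198/2754905) = 1/(7145683707/2754905) = 2754905/7145683707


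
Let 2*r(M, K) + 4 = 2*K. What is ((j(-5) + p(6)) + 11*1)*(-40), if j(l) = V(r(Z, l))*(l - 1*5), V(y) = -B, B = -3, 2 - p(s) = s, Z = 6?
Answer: 920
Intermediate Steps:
p(s) = 2 - s
r(M, K) = -2 + K (r(M, K) = -2 + (2*K)/2 = -2 + K)
V(y) = 3 (V(y) = -1*(-3) = 3)
j(l) = -15 + 3*l (j(l) = 3*(l - 1*5) = 3*(l - 5) = 3*(-5 + l) = -15 + 3*l)
((j(-5) + p(6)) + 11*1)*(-40) = (((-15 + 3*(-5)) + (2 - 1*6)) + 11*1)*(-40) = (((-15 - 15) + (2 - 6)) + 11)*(-40) = ((-30 - 4) + 11)*(-40) = (-34 + 11)*(-40) = -23*(-40) = 920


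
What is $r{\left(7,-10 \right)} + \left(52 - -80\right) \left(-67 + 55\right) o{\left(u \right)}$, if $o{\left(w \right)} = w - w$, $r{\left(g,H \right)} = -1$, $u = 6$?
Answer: $-1$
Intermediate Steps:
$o{\left(w \right)} = 0$
$r{\left(7,-10 \right)} + \left(52 - -80\right) \left(-67 + 55\right) o{\left(u \right)} = -1 + \left(52 - -80\right) \left(-67 + 55\right) 0 = -1 + \left(52 + 80\right) \left(-12\right) 0 = -1 + 132 \left(-12\right) 0 = -1 - 0 = -1 + 0 = -1$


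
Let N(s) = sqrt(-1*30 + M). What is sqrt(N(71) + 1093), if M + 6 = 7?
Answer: sqrt(1093 + I*sqrt(29)) ≈ 33.061 + 0.08144*I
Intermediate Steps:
M = 1 (M = -6 + 7 = 1)
N(s) = I*sqrt(29) (N(s) = sqrt(-1*30 + 1) = sqrt(-30 + 1) = sqrt(-29) = I*sqrt(29))
sqrt(N(71) + 1093) = sqrt(I*sqrt(29) + 1093) = sqrt(1093 + I*sqrt(29))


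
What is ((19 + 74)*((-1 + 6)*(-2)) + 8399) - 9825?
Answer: -2356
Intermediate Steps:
((19 + 74)*((-1 + 6)*(-2)) + 8399) - 9825 = (93*(5*(-2)) + 8399) - 9825 = (93*(-10) + 8399) - 9825 = (-930 + 8399) - 9825 = 7469 - 9825 = -2356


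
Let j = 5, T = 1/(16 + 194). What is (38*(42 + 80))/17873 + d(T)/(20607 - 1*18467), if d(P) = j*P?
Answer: 6831173/26334840 ≈ 0.25940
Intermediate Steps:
T = 1/210 ≈ 0.0047619
d(P) = 5*P
(38*(42 + 80))/17873 + d(T)/(20607 - 1*18467) = (38*(42 + 80))/17873 + (5*(1/210))/(20607 - 1*18467) = (38*122)*(1/17873) + 1/(42*(20607 - 18467)) = 4636*(1/17873) + (1/42)/2140 = 76/293 + (1/42)*(1/2140) = 76/293 + 1/89880 = 6831173/26334840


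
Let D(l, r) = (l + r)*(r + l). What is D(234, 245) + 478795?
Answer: 708236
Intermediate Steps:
D(l, r) = (l + r)² (D(l, r) = (l + r)*(l + r) = (l + r)²)
D(234, 245) + 478795 = (234 + 245)² + 478795 = 479² + 478795 = 229441 + 478795 = 708236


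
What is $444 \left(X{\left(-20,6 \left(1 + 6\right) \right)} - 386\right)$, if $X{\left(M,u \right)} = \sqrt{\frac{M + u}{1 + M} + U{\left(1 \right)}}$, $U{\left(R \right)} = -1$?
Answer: $-171384 + \frac{444 i \sqrt{779}}{19} \approx -1.7138 \cdot 10^{5} + 652.23 i$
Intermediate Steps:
$X{\left(M,u \right)} = \sqrt{-1 + \frac{M + u}{1 + M}}$ ($X{\left(M,u \right)} = \sqrt{\frac{M + u}{1 + M} - 1} = \sqrt{-1 + \frac{M + u}{1 + M}}$)
$444 \left(X{\left(-20,6 \left(1 + 6\right) \right)} - 386\right) = 444 \left(\sqrt{\frac{-1 + 6 \left(1 + 6\right)}{1 - 20}} - 386\right) = 444 \left(\sqrt{\frac{-1 + 6 \cdot 7}{-19}} - 386\right) = 444 \left(\sqrt{- \frac{-1 + 42}{19}} - 386\right) = 444 \left(\sqrt{\left(- \frac{1}{19}\right) 41} - 386\right) = 444 \left(\sqrt{- \frac{41}{19}} - 386\right) = 444 \left(\frac{i \sqrt{779}}{19} - 386\right) = 444 \left(-386 + \frac{i \sqrt{779}}{19}\right) = -171384 + \frac{444 i \sqrt{779}}{19}$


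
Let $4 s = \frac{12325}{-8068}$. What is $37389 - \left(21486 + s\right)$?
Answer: $\frac{513233941}{32272} \approx 15903.0$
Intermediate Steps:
$s = - \frac{12325}{32272}$ ($s = \frac{12325 \frac{1}{-8068}}{4} = \frac{12325 \left(- \frac{1}{8068}\right)}{4} = \frac{1}{4} \left(- \frac{12325}{8068}\right) = - \frac{12325}{32272} \approx -0.38191$)
$37389 - \left(21486 + s\right) = 37389 - \frac{693383867}{32272} = \frac{513233941}{32272}$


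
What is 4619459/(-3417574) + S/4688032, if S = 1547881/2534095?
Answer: -27439395458962463333/20300250210197288480 ≈ -1.3517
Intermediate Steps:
S = 1547881/2534095 (S = 1547881*(1/2534095) = 1547881/2534095 ≈ 0.61082)
4619459/(-3417574) + S/4688032 = 4619459/(-3417574) + (1547881/2534095)/4688032 = 4619459*(-1/3417574) + (1547881/2534095)*(1/4688032) = -4619459/3417574 + 1547881/11879918451040 = -27439395458962463333/20300250210197288480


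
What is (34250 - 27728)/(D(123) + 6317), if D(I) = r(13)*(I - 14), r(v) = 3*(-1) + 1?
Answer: 2174/2033 ≈ 1.0694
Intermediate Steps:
r(v) = -2 (r(v) = -3 + 1 = -2)
D(I) = 28 - 2*I (D(I) = -2*(I - 14) = -2*(-14 + I) = 28 - 2*I)
(34250 - 27728)/(D(123) + 6317) = (34250 - 27728)/((28 - 2*123) + 6317) = 6522/((28 - 246) + 6317) = 6522/(-218 + 6317) = 6522/6099 = 6522*(1/6099) = 2174/2033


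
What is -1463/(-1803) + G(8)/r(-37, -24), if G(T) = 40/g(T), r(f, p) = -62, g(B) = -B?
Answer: 99721/111786 ≈ 0.89207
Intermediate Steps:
G(T) = -40/T (G(T) = 40/((-T)) = 40*(-1/T) = -40/T)
-1463/(-1803) + G(8)/r(-37, -24) = -1463/(-1803) - 40/8/(-62) = -1463*(-1/1803) - 40*1/8*(-1/62) = 1463/1803 - 5*(-1/62) = 1463/1803 + 5/62 = 99721/111786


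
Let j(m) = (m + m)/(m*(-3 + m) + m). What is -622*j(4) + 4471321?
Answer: 4470699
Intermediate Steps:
j(m) = 2*m/(m + m*(-3 + m)) (j(m) = (2*m)/(m + m*(-3 + m)) = 2*m/(m + m*(-3 + m)))
-622*j(4) + 4471321 = -1244/(-2 + 4) + 4471321 = -1244/2 + 4471321 = -622*1 + 4471321 = -622 + 4471321 = 4470699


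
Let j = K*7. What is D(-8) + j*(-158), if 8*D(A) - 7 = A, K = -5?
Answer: 44239/8 ≈ 5529.9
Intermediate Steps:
D(A) = 7/8 + A/8
j = -35 (j = -5*7 = -35)
D(-8) + j*(-158) = (7/8 + (⅛)*(-8)) - 35*(-158) = (7/8 - 1) + 5530 = -⅛ + 5530 = 44239/8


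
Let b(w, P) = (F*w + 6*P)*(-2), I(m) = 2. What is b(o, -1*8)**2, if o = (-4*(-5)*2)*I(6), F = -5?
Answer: 802816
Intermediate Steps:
o = 80 (o = (-4*(-5)*2)*2 = (20*2)*2 = 40*2 = 80)
b(w, P) = -12*P + 10*w (b(w, P) = (-5*w + 6*P)*(-2) = -12*P + 10*w)
b(o, -1*8)**2 = (-(-12)*8 + 10*80)**2 = (-12*(-8) + 800)**2 = (96 + 800)**2 = 896**2 = 802816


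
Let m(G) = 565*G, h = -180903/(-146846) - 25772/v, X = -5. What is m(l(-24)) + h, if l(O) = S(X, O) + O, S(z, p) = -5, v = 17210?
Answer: -20704582651791/1263609830 ≈ -16385.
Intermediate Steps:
l(O) = -5 + O
h = -335587241/1263609830 (h = -180903/(-146846) - 25772/17210 = -180903*(-1/146846) - 25772*1/17210 = 180903/146846 - 12886/8605 = -335587241/1263609830 ≈ -0.26558)
m(l(-24)) + h = 565*(-5 - 24) - 335587241/1263609830 = 565*(-29) - 335587241/1263609830 = -16385 - 335587241/1263609830 = -20704582651791/1263609830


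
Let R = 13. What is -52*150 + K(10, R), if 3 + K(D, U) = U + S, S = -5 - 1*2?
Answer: -7797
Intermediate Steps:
S = -7 (S = -5 - 2 = -7)
K(D, U) = -10 + U (K(D, U) = -3 + (U - 7) = -3 + (-7 + U) = -10 + U)
-52*150 + K(10, R) = -52*150 + (-10 + 13) = -7800 + 3 = -7797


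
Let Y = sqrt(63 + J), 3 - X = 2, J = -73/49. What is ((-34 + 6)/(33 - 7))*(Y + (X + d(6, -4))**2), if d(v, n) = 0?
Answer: -14/13 - 2*sqrt(3014)/13 ≈ -9.5231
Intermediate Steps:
J = -73/49 (J = -73*1/49 = -73/49 ≈ -1.4898)
X = 1 (X = 3 - 1*2 = 3 - 2 = 1)
Y = sqrt(3014)/7 (Y = sqrt(63 - 73/49) = sqrt(3014/49) = sqrt(3014)/7 ≈ 7.8428)
((-34 + 6)/(33 - 7))*(Y + (X + d(6, -4))**2) = ((-34 + 6)/(33 - 7))*(sqrt(3014)/7 + (1 + 0)**2) = (-28/26)*(sqrt(3014)/7 + 1**2) = (-28*1/26)*(sqrt(3014)/7 + 1) = -14*(1 + sqrt(3014)/7)/13 = -14/13 - 2*sqrt(3014)/13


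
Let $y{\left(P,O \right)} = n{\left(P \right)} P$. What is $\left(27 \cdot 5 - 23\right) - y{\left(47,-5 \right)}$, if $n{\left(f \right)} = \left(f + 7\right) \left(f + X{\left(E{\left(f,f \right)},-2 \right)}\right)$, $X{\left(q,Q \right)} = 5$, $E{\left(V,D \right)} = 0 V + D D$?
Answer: $-131864$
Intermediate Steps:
$E{\left(V,D \right)} = D^{2}$ ($E{\left(V,D \right)} = 0 + D^{2} = D^{2}$)
$n{\left(f \right)} = \left(5 + f\right) \left(7 + f\right)$ ($n{\left(f \right)} = \left(f + 7\right) \left(f + 5\right) = \left(7 + f\right) \left(5 + f\right) = \left(5 + f\right) \left(7 + f\right)$)
$y{\left(P,O \right)} = P \left(35 + P^{2} + 12 P\right)$ ($y{\left(P,O \right)} = \left(35 + P^{2} + 12 P\right) P = P \left(35 + P^{2} + 12 P\right)$)
$\left(27 \cdot 5 - 23\right) - y{\left(47,-5 \right)} = \left(27 \cdot 5 - 23\right) - 47 \left(35 + 47^{2} + 12 \cdot 47\right) = \left(135 - 23\right) - 47 \left(35 + 2209 + 564\right) = 112 - 47 \cdot 2808 = 112 - 131976 = -131864$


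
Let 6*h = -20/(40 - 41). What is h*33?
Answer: 110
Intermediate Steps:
h = 10/3 (h = (-20/(40 - 41))/6 = (-20/(-1))/6 = (-20*(-1))/6 = (⅙)*20 = 10/3 ≈ 3.3333)
h*33 = (10/3)*33 = 110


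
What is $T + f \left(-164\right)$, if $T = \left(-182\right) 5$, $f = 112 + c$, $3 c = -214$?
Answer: $- \frac{22738}{3} \approx -7579.3$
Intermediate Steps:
$c = - \frac{214}{3}$ ($c = \frac{1}{3} \left(-214\right) = - \frac{214}{3} \approx -71.333$)
$f = \frac{122}{3}$ ($f = 112 - \frac{214}{3} = \frac{122}{3} \approx 40.667$)
$T = -910$
$T + f \left(-164\right) = -910 + \frac{122}{3} \left(-164\right) = -910 - \frac{20008}{3} = - \frac{22738}{3}$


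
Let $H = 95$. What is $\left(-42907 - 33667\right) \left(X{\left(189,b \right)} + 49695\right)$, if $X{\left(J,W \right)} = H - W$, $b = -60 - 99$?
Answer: $-3824794726$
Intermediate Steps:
$b = -159$
$X{\left(J,W \right)} = 95 - W$
$\left(-42907 - 33667\right) \left(X{\left(189,b \right)} + 49695\right) = \left(-42907 - 33667\right) \left(\left(95 - -159\right) + 49695\right) = - 76574 \left(\left(95 + 159\right) + 49695\right) = - 76574 \left(254 + 49695\right) = \left(-76574\right) 49949 = -3824794726$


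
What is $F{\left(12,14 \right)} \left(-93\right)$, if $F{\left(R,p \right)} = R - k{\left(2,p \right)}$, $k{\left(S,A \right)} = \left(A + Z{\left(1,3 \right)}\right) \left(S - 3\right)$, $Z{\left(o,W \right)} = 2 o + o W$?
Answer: $-2883$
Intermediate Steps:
$Z{\left(o,W \right)} = 2 o + W o$
$k{\left(S,A \right)} = \left(-3 + S\right) \left(5 + A\right)$ ($k{\left(S,A \right)} = \left(A + 1 \left(2 + 3\right)\right) \left(S - 3\right) = \left(A + 1 \cdot 5\right) \left(-3 + S\right) = \left(A + 5\right) \left(-3 + S\right) = \left(5 + A\right) \left(-3 + S\right) = \left(-3 + S\right) \left(5 + A\right)$)
$F{\left(R,p \right)} = 5 + R + p$ ($F{\left(R,p \right)} = R - \left(-15 - 3 p + 5 \cdot 2 + p 2\right) = R - \left(-15 - 3 p + 10 + 2 p\right) = R - \left(-5 - p\right) = R + \left(5 + p\right) = 5 + R + p$)
$F{\left(12,14 \right)} \left(-93\right) = \left(5 + 12 + 14\right) \left(-93\right) = 31 \left(-93\right) = -2883$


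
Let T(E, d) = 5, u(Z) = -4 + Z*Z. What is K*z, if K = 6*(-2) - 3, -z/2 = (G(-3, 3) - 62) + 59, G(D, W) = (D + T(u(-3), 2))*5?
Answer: 210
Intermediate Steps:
u(Z) = -4 + Z²
G(D, W) = 25 + 5*D (G(D, W) = (D + 5)*5 = (5 + D)*5 = 25 + 5*D)
z = -14 (z = -2*(((25 + 5*(-3)) - 62) + 59) = -2*(((25 - 15) - 62) + 59) = -2*((10 - 62) + 59) = -2*(-52 + 59) = -2*7 = -14)
K = -15 (K = -12 - 3 = -15)
K*z = -15*(-14) = 210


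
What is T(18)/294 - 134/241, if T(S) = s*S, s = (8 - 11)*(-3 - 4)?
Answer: 1231/1687 ≈ 0.72970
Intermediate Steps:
s = 21 (s = -3*(-7) = 21)
T(S) = 21*S
T(18)/294 - 134/241 = (21*18)/294 - 134/241 = 378*(1/294) - 134*1/241 = 9/7 - 134/241 = 1231/1687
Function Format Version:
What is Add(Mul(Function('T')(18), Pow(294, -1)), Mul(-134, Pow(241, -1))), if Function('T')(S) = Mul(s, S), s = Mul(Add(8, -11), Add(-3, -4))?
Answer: Rational(1231, 1687) ≈ 0.72970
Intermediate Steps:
s = 21 (s = Mul(-3, -7) = 21)
Function('T')(S) = Mul(21, S)
Add(Mul(Function('T')(18), Pow(294, -1)), Mul(-134, Pow(241, -1))) = Add(Mul(Mul(21, 18), Pow(294, -1)), Mul(-134, Pow(241, -1))) = Add(Mul(378, Rational(1, 294)), Mul(-134, Rational(1, 241))) = Add(Rational(9, 7), Rational(-134, 241)) = Rational(1231, 1687)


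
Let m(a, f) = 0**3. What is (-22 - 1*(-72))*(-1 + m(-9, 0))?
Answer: -50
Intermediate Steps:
m(a, f) = 0
(-22 - 1*(-72))*(-1 + m(-9, 0)) = (-22 - 1*(-72))*(-1 + 0) = (-22 + 72)*(-1) = 50*(-1) = -50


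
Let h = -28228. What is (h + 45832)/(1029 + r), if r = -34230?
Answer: -1956/3689 ≈ -0.53022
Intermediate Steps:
(h + 45832)/(1029 + r) = (-28228 + 45832)/(1029 - 34230) = 17604/(-33201) = 17604*(-1/33201) = -1956/3689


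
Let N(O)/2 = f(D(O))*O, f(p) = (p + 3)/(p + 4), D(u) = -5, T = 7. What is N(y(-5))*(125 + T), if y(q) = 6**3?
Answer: 114048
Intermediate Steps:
y(q) = 216
f(p) = (3 + p)/(4 + p)
N(O) = 4*O (N(O) = 2*(((3 - 5)/(4 - 5))*O) = 2*((-2/(-1))*O) = 2*((-1*(-2))*O) = 2*(2*O) = 4*O)
N(y(-5))*(125 + T) = (4*216)*(125 + 7) = 864*132 = 114048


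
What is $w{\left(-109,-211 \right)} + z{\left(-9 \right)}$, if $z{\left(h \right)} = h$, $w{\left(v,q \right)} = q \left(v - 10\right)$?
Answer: $25100$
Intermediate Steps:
$w{\left(v,q \right)} = q \left(-10 + v\right)$
$w{\left(-109,-211 \right)} + z{\left(-9 \right)} = - 211 \left(-10 - 109\right) - 9 = \left(-211\right) \left(-119\right) - 9 = 25109 - 9 = 25100$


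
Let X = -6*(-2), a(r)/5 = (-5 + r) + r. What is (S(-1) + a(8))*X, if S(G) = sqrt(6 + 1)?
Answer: 660 + 12*sqrt(7) ≈ 691.75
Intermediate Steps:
a(r) = -25 + 10*r (a(r) = 5*((-5 + r) + r) = 5*(-5 + 2*r) = -25 + 10*r)
S(G) = sqrt(7)
X = 12
(S(-1) + a(8))*X = (sqrt(7) + (-25 + 10*8))*12 = (sqrt(7) + (-25 + 80))*12 = (sqrt(7) + 55)*12 = (55 + sqrt(7))*12 = 660 + 12*sqrt(7)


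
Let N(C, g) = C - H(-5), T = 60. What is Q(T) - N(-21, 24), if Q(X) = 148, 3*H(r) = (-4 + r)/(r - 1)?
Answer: 339/2 ≈ 169.50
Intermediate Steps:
H(r) = (-4 + r)/(3*(-1 + r)) (H(r) = ((-4 + r)/(r - 1))/3 = ((-4 + r)/(-1 + r))/3 = (-4 + r)/(3*(-1 + r)))
N(C, g) = -½ + C (N(C, g) = C - (-4 - 5)/(3*(-1 - 5)) = C - (-9)/(3*(-6)) = C - (-1)*(-9)/(3*6) = C - 1*½ = C - ½ = -½ + C)
Q(T) - N(-21, 24) = 148 - (-½ - 21) = 148 - 1*(-43/2) = 148 + 43/2 = 339/2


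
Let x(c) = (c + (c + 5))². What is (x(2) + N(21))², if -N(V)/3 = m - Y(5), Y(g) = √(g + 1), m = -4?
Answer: 8703 + 558*√6 ≈ 10070.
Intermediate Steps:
Y(g) = √(1 + g)
x(c) = (5 + 2*c)² (x(c) = (c + (5 + c))² = (5 + 2*c)²)
N(V) = 12 + 3*√6 (N(V) = -3*(-4 - √(1 + 5)) = -3*(-4 - √6) = 12 + 3*√6)
(x(2) + N(21))² = ((5 + 2*2)² + (12 + 3*√6))² = ((5 + 4)² + (12 + 3*√6))² = (9² + (12 + 3*√6))² = (81 + (12 + 3*√6))² = (93 + 3*√6)²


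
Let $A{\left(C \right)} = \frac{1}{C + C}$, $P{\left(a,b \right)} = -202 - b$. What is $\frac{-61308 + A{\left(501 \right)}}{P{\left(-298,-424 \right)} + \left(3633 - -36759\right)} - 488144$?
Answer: $- \frac{19865192807447}{40695228} \approx -4.8815 \cdot 10^{5}$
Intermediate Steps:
$A{\left(C \right)} = \frac{1}{2 C}$
$\frac{-61308 + A{\left(501 \right)}}{P{\left(-298,-424 \right)} + \left(3633 - -36759\right)} - 488144 = \frac{-61308 + \frac{1}{2 \cdot 501}}{\left(-202 - -424\right) + \left(3633 - -36759\right)} - 488144 = \frac{-61308 + \frac{1}{2} \cdot \frac{1}{501}}{\left(-202 + 424\right) + \left(3633 + 36759\right)} - 488144 = \frac{-61308 + \frac{1}{1002}}{222 + 40392} - 488144 = - \frac{61430615}{1002 \cdot 40614} - 488144 = \left(- \frac{61430615}{1002}\right) \frac{1}{40614} - 488144 = - \frac{61430615}{40695228} - 488144 = - \frac{19865192807447}{40695228}$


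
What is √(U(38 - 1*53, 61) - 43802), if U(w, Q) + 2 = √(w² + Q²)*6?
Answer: √(-43804 + 6*√3946) ≈ 208.39*I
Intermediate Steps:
U(w, Q) = -2 + 6*√(Q² + w²) (U(w, Q) = -2 + √(w² + Q²)*6 = -2 + √(Q² + w²)*6 = -2 + 6*√(Q² + w²))
√(U(38 - 1*53, 61) - 43802) = √((-2 + 6*√(61² + (38 - 1*53)²)) - 43802) = √((-2 + 6*√(3721 + (38 - 53)²)) - 43802) = √((-2 + 6*√(3721 + (-15)²)) - 43802) = √((-2 + 6*√(3721 + 225)) - 43802) = √((-2 + 6*√3946) - 43802) = √(-43804 + 6*√3946)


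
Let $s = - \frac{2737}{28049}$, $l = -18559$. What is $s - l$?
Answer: $\frac{74365522}{4007} \approx 18559.0$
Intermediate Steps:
$s = - \frac{391}{4007}$ ($s = \left(-2737\right) \frac{1}{28049} = - \frac{391}{4007} \approx -0.097579$)
$s - l = - \frac{391}{4007} - -18559 = - \frac{391}{4007} + 18559 = \frac{74365522}{4007}$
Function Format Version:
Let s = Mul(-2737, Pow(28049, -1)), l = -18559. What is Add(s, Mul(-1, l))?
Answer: Rational(74365522, 4007) ≈ 18559.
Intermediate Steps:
s = Rational(-391, 4007) (s = Mul(-2737, Rational(1, 28049)) = Rational(-391, 4007) ≈ -0.097579)
Add(s, Mul(-1, l)) = Add(Rational(-391, 4007), Mul(-1, -18559)) = Add(Rational(-391, 4007), 18559) = Rational(74365522, 4007)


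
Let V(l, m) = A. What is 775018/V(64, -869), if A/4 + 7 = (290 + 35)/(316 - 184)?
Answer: -25575594/599 ≈ -42697.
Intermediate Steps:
A = -599/33 (A = -28 + 4*((290 + 35)/(316 - 184)) = -28 + 4*(325/132) = -28 + 325/33 = -599/33 ≈ -18.152)
V(l, m) = -599/33
775018/V(64, -869) = 775018/(-599/33) = 775018*(-33/599) = -25575594/599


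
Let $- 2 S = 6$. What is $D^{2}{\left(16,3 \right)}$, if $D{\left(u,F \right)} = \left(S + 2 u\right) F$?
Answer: $7569$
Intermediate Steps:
$S = -3$ ($S = \left(- \frac{1}{2}\right) 6 = -3$)
$D{\left(u,F \right)} = F \left(-3 + 2 u\right)$ ($D{\left(u,F \right)} = \left(-3 + 2 u\right) F = F \left(-3 + 2 u\right)$)
$D^{2}{\left(16,3 \right)} = \left(3 \left(-3 + 2 \cdot 16\right)\right)^{2} = \left(3 \left(-3 + 32\right)\right)^{2} = \left(3 \cdot 29\right)^{2} = 87^{2} = 7569$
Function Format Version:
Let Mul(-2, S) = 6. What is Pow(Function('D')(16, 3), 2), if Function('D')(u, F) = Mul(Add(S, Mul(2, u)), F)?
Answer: 7569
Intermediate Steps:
S = -3 (S = Mul(Rational(-1, 2), 6) = -3)
Function('D')(u, F) = Mul(F, Add(-3, Mul(2, u))) (Function('D')(u, F) = Mul(Add(-3, Mul(2, u)), F) = Mul(F, Add(-3, Mul(2, u))))
Pow(Function('D')(16, 3), 2) = Pow(Mul(3, Add(-3, Mul(2, 16))), 2) = Pow(Mul(3, Add(-3, 32)), 2) = Pow(Mul(3, 29), 2) = Pow(87, 2) = 7569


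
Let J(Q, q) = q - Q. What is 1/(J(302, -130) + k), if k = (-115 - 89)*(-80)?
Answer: 1/15888 ≈ 6.2941e-5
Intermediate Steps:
k = 16320 (k = -204*(-80) = 16320)
1/(J(302, -130) + k) = 1/((-130 - 1*302) + 16320) = 1/((-130 - 302) + 16320) = 1/(-432 + 16320) = 1/15888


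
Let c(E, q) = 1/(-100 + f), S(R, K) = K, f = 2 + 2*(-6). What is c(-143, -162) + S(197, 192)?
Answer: 21119/110 ≈ 191.99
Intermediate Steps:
f = -10 (f = 2 - 12 = -10)
c(E, q) = -1/110 (c(E, q) = 1/(-100 - 10) = 1/(-110) = -1/110)
c(-143, -162) + S(197, 192) = -1/110 + 192 = 21119/110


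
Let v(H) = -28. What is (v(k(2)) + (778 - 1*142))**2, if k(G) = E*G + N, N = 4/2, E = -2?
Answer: 369664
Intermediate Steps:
N = 2 (N = 4*(1/2) = 2)
k(G) = 2 - 2*G (k(G) = -2*G + 2 = 2 - 2*G)
(v(k(2)) + (778 - 1*142))**2 = (-28 + (778 - 1*142))**2 = (-28 + (778 - 142))**2 = (-28 + 636)**2 = 608**2 = 369664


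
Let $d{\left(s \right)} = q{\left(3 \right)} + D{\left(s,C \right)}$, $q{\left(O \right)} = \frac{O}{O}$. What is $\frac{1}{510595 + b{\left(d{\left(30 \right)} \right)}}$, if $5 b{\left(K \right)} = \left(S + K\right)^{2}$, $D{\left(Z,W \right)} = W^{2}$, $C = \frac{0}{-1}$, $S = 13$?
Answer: $\frac{5}{2553171} \approx 1.9583 \cdot 10^{-6}$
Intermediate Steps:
$q{\left(O \right)} = 1$
$C = 0$ ($C = 0 \left(-1\right) = 0$)
$d{\left(s \right)} = 1$ ($d{\left(s \right)} = 1 + 0^{2} = 1 + 0 = 1$)
$b{\left(K \right)} = \frac{\left(13 + K\right)^{2}}{5}$
$\frac{1}{510595 + b{\left(d{\left(30 \right)} \right)}} = \frac{1}{510595 + \frac{\left(13 + 1\right)^{2}}{5}} = \frac{1}{510595 + \frac{14^{2}}{5}} = \frac{1}{510595 + \frac{1}{5} \cdot 196} = \frac{1}{510595 + \frac{196}{5}} = \frac{1}{\frac{2553171}{5}} = \frac{5}{2553171}$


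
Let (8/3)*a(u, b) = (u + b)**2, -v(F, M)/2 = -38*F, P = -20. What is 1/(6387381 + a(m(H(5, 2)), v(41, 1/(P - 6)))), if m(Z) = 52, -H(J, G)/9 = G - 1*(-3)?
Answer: 1/10150965 ≈ 9.8513e-8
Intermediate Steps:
H(J, G) = -27 - 9*G (H(J, G) = -9*(G - 1*(-3)) = -9*(G + 3) = -9*(3 + G) = -27 - 9*G)
v(F, M) = 76*F (v(F, M) = -(-76)*F = 76*F)
a(u, b) = 3*(b + u)**2/8 (a(u, b) = 3*(u + b)**2/8 = 3*(b + u)**2/8)
1/(6387381 + a(m(H(5, 2)), v(41, 1/(P - 6)))) = 1/(6387381 + 3*(76*41 + 52)**2/8) = 1/(6387381 + 3*(3116 + 52)**2/8) = 1/(6387381 + (3/8)*3168**2) = 1/(6387381 + (3/8)*10036224) = 1/(6387381 + 3763584) = 1/10150965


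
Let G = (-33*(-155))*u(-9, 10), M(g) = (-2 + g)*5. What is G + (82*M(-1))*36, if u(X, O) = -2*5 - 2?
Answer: -105660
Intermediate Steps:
M(g) = -10 + 5*g
u(X, O) = -12 (u(X, O) = -10 - 2 = -12)
G = -61380 (G = -33*(-155)*(-12) = 5115*(-12) = -61380)
G + (82*M(-1))*36 = -61380 + (82*(-10 + 5*(-1)))*36 = -61380 + (82*(-10 - 5))*36 = -61380 + (82*(-15))*36 = -61380 - 1230*36 = -61380 - 44280 = -105660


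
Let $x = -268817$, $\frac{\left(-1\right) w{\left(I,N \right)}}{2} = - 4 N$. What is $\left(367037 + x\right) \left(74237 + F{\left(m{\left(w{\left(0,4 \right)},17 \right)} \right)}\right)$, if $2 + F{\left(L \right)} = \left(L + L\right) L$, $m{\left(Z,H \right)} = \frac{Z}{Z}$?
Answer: $7291558140$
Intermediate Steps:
$w{\left(I,N \right)} = 8 N$ ($w{\left(I,N \right)} = - 2 \left(- 4 N\right) = 8 N$)
$m{\left(Z,H \right)} = 1$
$F{\left(L \right)} = -2 + 2 L^{2}$ ($F{\left(L \right)} = -2 + \left(L + L\right) L = -2 + 2 L L = -2 + 2 L^{2}$)
$\left(367037 + x\right) \left(74237 + F{\left(m{\left(w{\left(0,4 \right)},17 \right)} \right)}\right) = \left(367037 - 268817\right) \left(74237 - \left(2 - 2 \cdot 1^{2}\right)\right) = 98220 \left(74237 + \left(-2 + 2 \cdot 1\right)\right) = 98220 \left(74237 + \left(-2 + 2\right)\right) = 98220 \left(74237 + 0\right) = 98220 \cdot 74237 = 7291558140$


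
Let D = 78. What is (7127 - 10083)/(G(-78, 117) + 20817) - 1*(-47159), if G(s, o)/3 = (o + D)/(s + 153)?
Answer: 1227592234/26031 ≈ 47159.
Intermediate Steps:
G(s, o) = 3*(78 + o)/(153 + s) (G(s, o) = 3*((o + 78)/(s + 153)) = 3*((78 + o)/(153 + s)) = 3*(78 + o)/(153 + s))
(7127 - 10083)/(G(-78, 117) + 20817) - 1*(-47159) = (7127 - 10083)/(3*(78 + 117)/(153 - 78) + 20817) - 1*(-47159) = -2956/(3*195/75 + 20817) + 47159 = -2956/(3*(1/75)*195 + 20817) + 47159 = -2956/(39/5 + 20817) + 47159 = -2956/104124/5 + 47159 = -2956*5/104124 + 47159 = -3695/26031 + 47159 = 1227592234/26031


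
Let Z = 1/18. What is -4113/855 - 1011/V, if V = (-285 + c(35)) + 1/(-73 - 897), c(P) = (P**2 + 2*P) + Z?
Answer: -2434098241/418844360 ≈ -5.8115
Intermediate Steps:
Z = 1/18 ≈ 0.055556
c(P) = 1/18 + P**2 + 2*P (c(P) = (P**2 + 2*P) + 1/18 = 1/18 + P**2 + 2*P)
V = 4408888/4365 (V = (-285 + (1/18 + 35**2 + 2*35)) + 1/(-73 - 897) = (-285 + (1/18 + 1225 + 70)) + 1/(-970) = (-285 + 23311/18) - 1/970 = 18181/18 - 1/970 = 4408888/4365 ≈ 1010.1)
-4113/855 - 1011/V = -4113/855 - 1011/4408888/4365 = -4113*1/855 - 1011*4365/4408888 = -457/95 - 4413015/4408888 = -2434098241/418844360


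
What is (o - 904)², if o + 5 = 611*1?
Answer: 88804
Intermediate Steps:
o = 606 (o = -5 + 611*1 = -5 + 611 = 606)
(o - 904)² = (606 - 904)² = (-298)² = 88804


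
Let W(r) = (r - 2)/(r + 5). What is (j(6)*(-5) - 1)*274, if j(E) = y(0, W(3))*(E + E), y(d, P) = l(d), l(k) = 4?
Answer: -66034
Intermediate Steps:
W(r) = (-2 + r)/(5 + r)
y(d, P) = 4
j(E) = 8*E (j(E) = 4*(E + E) = 4*(2*E) = 8*E)
(j(6)*(-5) - 1)*274 = ((8*6)*(-5) - 1)*274 = (48*(-5) - 1)*274 = (-240 - 1)*274 = -241*274 = -66034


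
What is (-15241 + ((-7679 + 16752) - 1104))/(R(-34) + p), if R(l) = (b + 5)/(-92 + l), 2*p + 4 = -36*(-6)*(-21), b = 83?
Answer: 229068/71527 ≈ 3.2025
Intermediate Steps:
p = -2270 (p = -2 + (-36*(-6)*(-21))/2 = -2 + (216*(-21))/2 = -2 + (1/2)*(-4536) = -2 - 2268 = -2270)
R(l) = 88/(-92 + l) (R(l) = (83 + 5)/(-92 + l) = 88/(-92 + l))
(-15241 + ((-7679 + 16752) - 1104))/(R(-34) + p) = (-15241 + ((-7679 + 16752) - 1104))/(88/(-92 - 34) - 2270) = (-15241 + (9073 - 1104))/(88/(-126) - 2270) = (-15241 + 7969)/(88*(-1/126) - 2270) = -7272/(-44/63 - 2270) = -7272/(-143054/63) = -7272*(-63/143054) = 229068/71527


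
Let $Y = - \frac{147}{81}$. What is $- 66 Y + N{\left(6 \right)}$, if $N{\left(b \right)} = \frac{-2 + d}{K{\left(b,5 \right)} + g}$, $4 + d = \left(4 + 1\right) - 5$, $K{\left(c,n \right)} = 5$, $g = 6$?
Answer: $\frac{11804}{99} \approx 119.23$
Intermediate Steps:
$d = -4$ ($d = -4 + \left(\left(4 + 1\right) - 5\right) = -4 + \left(5 - 5\right) = -4 + 0 = -4$)
$N{\left(b \right)} = - \frac{6}{11}$ ($N{\left(b \right)} = \frac{-2 - 4}{5 + 6} = - \frac{6}{11}$)
$Y = - \frac{49}{27}$ ($Y = \left(-147\right) \frac{1}{81} = - \frac{49}{27} \approx -1.8148$)
$- 66 Y + N{\left(6 \right)} = \left(-66\right) \left(- \frac{49}{27}\right) - \frac{6}{11} = \frac{1078}{9} - \frac{6}{11} = \frac{11804}{99}$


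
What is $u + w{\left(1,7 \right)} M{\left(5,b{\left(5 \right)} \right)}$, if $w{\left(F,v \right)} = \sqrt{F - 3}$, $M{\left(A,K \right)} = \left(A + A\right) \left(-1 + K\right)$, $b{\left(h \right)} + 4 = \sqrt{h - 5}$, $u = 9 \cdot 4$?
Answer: $36 - 50 i \sqrt{2} \approx 36.0 - 70.711 i$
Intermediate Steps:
$u = 36$
$b{\left(h \right)} = -4 + \sqrt{-5 + h}$ ($b{\left(h \right)} = -4 + \sqrt{h - 5} = -4 + \sqrt{-5 + h}$)
$M{\left(A,K \right)} = 2 A \left(-1 + K\right)$
$w{\left(F,v \right)} = \sqrt{-3 + F}$
$u + w{\left(1,7 \right)} M{\left(5,b{\left(5 \right)} \right)} = 36 + \sqrt{-3 + 1} \cdot 2 \cdot 5 \left(-1 - \left(4 - \sqrt{-5 + 5}\right)\right) = 36 + \sqrt{-2} \cdot 2 \cdot 5 \left(-1 - \left(4 - \sqrt{0}\right)\right) = 36 + i \sqrt{2} \cdot 2 \cdot 5 \left(-1 + \left(-4 + 0\right)\right) = 36 + i \sqrt{2} \cdot 2 \cdot 5 \left(-1 - 4\right) = 36 + i \sqrt{2} \cdot 2 \cdot 5 \left(-5\right) = 36 + i \sqrt{2} \left(-50\right) = 36 - 50 i \sqrt{2}$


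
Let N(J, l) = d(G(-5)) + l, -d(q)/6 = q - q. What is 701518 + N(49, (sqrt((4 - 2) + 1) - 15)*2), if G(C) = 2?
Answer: 701488 + 2*sqrt(3) ≈ 7.0149e+5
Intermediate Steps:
d(q) = 0 (d(q) = -6*(q - q) = -6*0 = 0)
N(J, l) = l (N(J, l) = 0 + l = l)
701518 + N(49, (sqrt((4 - 2) + 1) - 15)*2) = 701518 + (sqrt((4 - 2) + 1) - 15)*2 = 701518 + (sqrt(2 + 1) - 15)*2 = 701518 + (sqrt(3) - 15)*2 = 701518 + (-15 + sqrt(3))*2 = 701518 + (-30 + 2*sqrt(3)) = 701488 + 2*sqrt(3)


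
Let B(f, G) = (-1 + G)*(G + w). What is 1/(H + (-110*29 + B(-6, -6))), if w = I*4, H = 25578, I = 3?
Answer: 1/22346 ≈ 4.4751e-5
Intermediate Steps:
w = 12 (w = 3*4 = 12)
B(f, G) = (-1 + G)*(12 + G) (B(f, G) = (-1 + G)*(G + 12) = (-1 + G)*(12 + G))
1/(H + (-110*29 + B(-6, -6))) = 1/(25578 + (-110*29 + (-12 + (-6)² + 11*(-6)))) = 1/(25578 + (-3190 + (-12 + 36 - 66))) = 1/(25578 + (-3190 - 42)) = 1/(25578 - 3232) = 1/22346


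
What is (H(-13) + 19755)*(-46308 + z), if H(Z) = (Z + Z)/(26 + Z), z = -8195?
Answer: -1076597759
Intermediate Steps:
H(Z) = 2*Z/(26 + Z) (H(Z) = (2*Z)/(26 + Z) = 2*Z/(26 + Z))
(H(-13) + 19755)*(-46308 + z) = (2*(-13)/(26 - 13) + 19755)*(-46308 - 8195) = (2*(-13)/13 + 19755)*(-54503) = (2*(-13)*(1/13) + 19755)*(-54503) = (-2 + 19755)*(-54503) = 19753*(-54503) = -1076597759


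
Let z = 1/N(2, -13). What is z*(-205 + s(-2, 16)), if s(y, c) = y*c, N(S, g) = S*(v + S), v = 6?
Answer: -237/16 ≈ -14.813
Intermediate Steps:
N(S, g) = S*(6 + S)
s(y, c) = c*y
z = 1/16 (z = 1/(2*(6 + 2)) = 1/(2*8) = 1/16 ≈ 0.062500)
z*(-205 + s(-2, 16)) = (-205 + 16*(-2))/16 = (-205 - 32)/16 = (1/16)*(-237) = -237/16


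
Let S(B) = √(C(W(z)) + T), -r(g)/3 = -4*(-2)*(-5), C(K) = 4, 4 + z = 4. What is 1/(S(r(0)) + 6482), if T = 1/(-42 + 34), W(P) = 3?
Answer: 51856/336130561 - 2*√62/336130561 ≈ 0.00015423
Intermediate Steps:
z = 0 (z = -4 + 4 = 0)
T = -⅛ (T = 1/(-8) = -⅛ ≈ -0.12500)
r(g) = 120 (r(g) = -3*(-4*(-2))*(-5) = -24*(-5) = -3*(-40) = 120)
S(B) = √62/4 (S(B) = √(4 - ⅛) = √(31/8) = √62/4)
1/(S(r(0)) + 6482) = 1/(√62/4 + 6482) = 1/(6482 + √62/4)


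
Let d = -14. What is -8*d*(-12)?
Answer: -1344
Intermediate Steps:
-8*d*(-12) = -8*(-14)*(-12) = 112*(-12) = -1344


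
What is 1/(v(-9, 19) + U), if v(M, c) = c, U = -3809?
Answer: -1/3790 ≈ -0.00026385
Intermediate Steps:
1/(v(-9, 19) + U) = 1/(19 - 3809) = 1/(-3790) = -1/3790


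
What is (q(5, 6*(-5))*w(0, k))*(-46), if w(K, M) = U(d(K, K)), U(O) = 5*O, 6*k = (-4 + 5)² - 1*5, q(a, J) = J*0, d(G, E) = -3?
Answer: 0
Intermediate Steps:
q(a, J) = 0
k = -⅔ (k = ((-4 + 5)² - 1*5)/6 = (1² - 5)/6 = (1 - 5)/6 = (⅙)*(-4) = -⅔ ≈ -0.66667)
w(K, M) = -15 (w(K, M) = 5*(-3) = -15)
(q(5, 6*(-5))*w(0, k))*(-46) = (0*(-15))*(-46) = 0*(-46) = 0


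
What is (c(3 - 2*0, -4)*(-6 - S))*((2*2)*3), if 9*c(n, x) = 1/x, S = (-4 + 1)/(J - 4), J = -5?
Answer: 19/9 ≈ 2.1111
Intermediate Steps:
S = ⅓ (S = (-4 + 1)/(-5 - 4) = -3/(-9) = -3*(-⅑) = ⅓ ≈ 0.33333)
c(n, x) = 1/(9*x)
(c(3 - 2*0, -4)*(-6 - S))*((2*2)*3) = (((⅑)/(-4))*(-6 - 1*⅓))*((2*2)*3) = (((⅑)*(-¼))*(-6 - ⅓))*(4*3) = -1/36*(-19/3)*12 = (19/108)*12 = 19/9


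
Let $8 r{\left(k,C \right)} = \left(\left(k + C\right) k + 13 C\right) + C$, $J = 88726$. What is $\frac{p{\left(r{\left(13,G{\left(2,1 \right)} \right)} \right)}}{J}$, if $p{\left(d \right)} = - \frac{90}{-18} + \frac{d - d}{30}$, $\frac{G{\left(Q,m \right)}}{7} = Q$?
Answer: $\frac{5}{88726} \approx 5.6353 \cdot 10^{-5}$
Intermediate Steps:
$G{\left(Q,m \right)} = 7 Q$
$r{\left(k,C \right)} = \frac{7 C}{4} + \frac{k \left(C + k\right)}{8}$ ($r{\left(k,C \right)} = \frac{\left(\left(k + C\right) k + 13 C\right) + C}{8} = \frac{\left(\left(C + k\right) k + 13 C\right) + C}{8} = \frac{\left(k \left(C + k\right) + 13 C\right) + C}{8} = \frac{\left(13 C + k \left(C + k\right)\right) + C}{8} = \frac{14 C + k \left(C + k\right)}{8} = \frac{7 C}{4} + \frac{k \left(C + k\right)}{8}$)
$p{\left(d \right)} = 5$ ($p{\left(d \right)} = \left(-90\right) \left(- \frac{1}{18}\right) + 0 \cdot \frac{1}{30} = 5 + 0 = 5$)
$\frac{p{\left(r{\left(13,G{\left(2,1 \right)} \right)} \right)}}{J} = \frac{5}{88726}$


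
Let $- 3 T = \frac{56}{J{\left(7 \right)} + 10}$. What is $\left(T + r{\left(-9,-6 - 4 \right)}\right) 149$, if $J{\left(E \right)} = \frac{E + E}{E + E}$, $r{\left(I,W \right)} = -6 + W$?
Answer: $- \frac{87016}{33} \approx -2636.8$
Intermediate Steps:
$J{\left(E \right)} = 1$ ($J{\left(E \right)} = \frac{2 E}{2 E} = 2 E \frac{1}{2 E} = 1$)
$T = - \frac{56}{33}$ ($T = - \frac{56 \frac{1}{1 + 10}}{3} = - \frac{56 \cdot \frac{1}{11}}{3} = \left(- \frac{1}{3}\right) \frac{56}{11} = - \frac{56}{33} \approx -1.697$)
$\left(T + r{\left(-9,-6 - 4 \right)}\right) 149 = \left(- \frac{56}{33} - 16\right) 149 = \left(- \frac{584}{33}\right) 149 = - \frac{87016}{33}$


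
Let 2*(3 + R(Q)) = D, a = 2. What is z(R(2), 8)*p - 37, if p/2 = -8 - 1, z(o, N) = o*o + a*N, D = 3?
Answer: -731/2 ≈ -365.50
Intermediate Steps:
R(Q) = -3/2 (R(Q) = -3 + (1/2)*3 = -3 + 3/2 = -3/2)
z(o, N) = o**2 + 2*N (z(o, N) = o*o + 2*N = o**2 + 2*N)
p = -18 (p = 2*(-8 - 1) = 2*(-9) = -18)
z(R(2), 8)*p - 37 = ((-3/2)**2 + 2*8)*(-18) - 37 = (9/4 + 16)*(-18) - 37 = (73/4)*(-18) - 37 = -657/2 - 37 = -731/2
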